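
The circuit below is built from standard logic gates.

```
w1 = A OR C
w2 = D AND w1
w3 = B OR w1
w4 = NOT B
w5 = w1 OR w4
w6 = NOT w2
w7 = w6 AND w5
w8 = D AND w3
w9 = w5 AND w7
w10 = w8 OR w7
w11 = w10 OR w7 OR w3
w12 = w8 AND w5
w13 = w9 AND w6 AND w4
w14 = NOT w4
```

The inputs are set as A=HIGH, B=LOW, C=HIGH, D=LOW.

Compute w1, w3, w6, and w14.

w1 = HIGH; w3 = HIGH; w6 = HIGH; w14 = LOW

w1 = A OR C = HIGH OR HIGH = HIGH
w2 = D AND w1 = LOW AND HIGH = LOW
w3 = B OR w1 = LOW OR HIGH = HIGH
w4 = NOT B = NOT LOW = HIGH
w6 = NOT w2 = NOT LOW = HIGH
w14 = NOT w4 = NOT HIGH = LOW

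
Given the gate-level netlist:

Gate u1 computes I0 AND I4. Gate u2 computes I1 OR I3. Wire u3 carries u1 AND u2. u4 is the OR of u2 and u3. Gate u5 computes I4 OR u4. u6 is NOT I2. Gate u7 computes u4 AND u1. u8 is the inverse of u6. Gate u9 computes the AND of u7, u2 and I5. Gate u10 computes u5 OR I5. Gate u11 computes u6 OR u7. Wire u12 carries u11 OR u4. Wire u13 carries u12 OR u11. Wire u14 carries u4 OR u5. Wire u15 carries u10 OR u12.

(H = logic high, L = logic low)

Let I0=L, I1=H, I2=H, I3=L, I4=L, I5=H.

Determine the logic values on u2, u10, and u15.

u2 = H, u10 = H, u15 = H

u1 = I0 AND I4 = L AND L = L
u2 = I1 OR I3 = H OR L = H
u3 = u1 AND u2 = L AND H = L
u4 = u2 OR u3 = H OR L = H
u5 = I4 OR u4 = L OR H = H
u6 = NOT I2 = NOT H = L
u7 = u4 AND u1 = H AND L = L
u10 = u5 OR I5 = H OR H = H
u11 = u6 OR u7 = L OR L = L
u12 = u11 OR u4 = L OR H = H
u15 = u10 OR u12 = H OR H = H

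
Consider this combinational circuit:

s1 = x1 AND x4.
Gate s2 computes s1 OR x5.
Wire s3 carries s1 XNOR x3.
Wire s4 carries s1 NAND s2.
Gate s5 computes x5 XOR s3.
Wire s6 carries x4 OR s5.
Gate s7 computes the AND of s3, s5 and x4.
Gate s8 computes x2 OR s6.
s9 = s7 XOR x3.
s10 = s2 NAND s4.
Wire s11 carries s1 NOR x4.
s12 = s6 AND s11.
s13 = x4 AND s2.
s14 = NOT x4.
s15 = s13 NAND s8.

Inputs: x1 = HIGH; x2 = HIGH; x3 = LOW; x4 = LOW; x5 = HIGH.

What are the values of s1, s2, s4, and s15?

s1 = LOW, s2 = HIGH, s4 = HIGH, s15 = HIGH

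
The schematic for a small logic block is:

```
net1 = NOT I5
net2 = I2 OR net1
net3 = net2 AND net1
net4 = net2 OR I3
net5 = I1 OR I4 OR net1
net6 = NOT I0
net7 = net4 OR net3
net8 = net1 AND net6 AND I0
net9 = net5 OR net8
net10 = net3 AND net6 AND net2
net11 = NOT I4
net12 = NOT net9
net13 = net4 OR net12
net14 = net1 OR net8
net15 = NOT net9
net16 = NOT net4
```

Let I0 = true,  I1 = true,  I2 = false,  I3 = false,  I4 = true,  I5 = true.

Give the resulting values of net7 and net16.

net7 = false, net16 = true

net1 = NOT I5 = NOT true = false
net2 = I2 OR net1 = false OR false = false
net3 = net2 AND net1 = false AND false = false
net4 = net2 OR I3 = false OR false = false
net7 = net4 OR net3 = false OR false = false
net16 = NOT net4 = NOT false = true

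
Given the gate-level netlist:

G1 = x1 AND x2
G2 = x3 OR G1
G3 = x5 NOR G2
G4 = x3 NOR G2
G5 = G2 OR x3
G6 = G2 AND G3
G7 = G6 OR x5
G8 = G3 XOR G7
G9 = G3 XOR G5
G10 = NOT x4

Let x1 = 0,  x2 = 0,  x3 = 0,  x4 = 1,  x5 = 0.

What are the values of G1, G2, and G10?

G1 = 0  G2 = 0  G10 = 0

G1 = x1 AND x2 = 0 AND 0 = 0
G2 = x3 OR G1 = 0 OR 0 = 0
G10 = NOT x4 = NOT 1 = 0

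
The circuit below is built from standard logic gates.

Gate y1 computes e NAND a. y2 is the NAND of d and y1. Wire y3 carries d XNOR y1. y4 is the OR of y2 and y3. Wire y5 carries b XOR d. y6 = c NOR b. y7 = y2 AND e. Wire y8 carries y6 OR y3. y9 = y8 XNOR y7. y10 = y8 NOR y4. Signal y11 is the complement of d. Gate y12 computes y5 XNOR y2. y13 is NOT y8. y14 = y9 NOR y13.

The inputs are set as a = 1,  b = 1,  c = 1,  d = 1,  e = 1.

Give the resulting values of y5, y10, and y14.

y1 = e NAND a = 1 NAND 1 = 0
y2 = d NAND y1 = 1 NAND 0 = 1
y3 = d XNOR y1 = 1 XNOR 0 = 0
y4 = y2 OR y3 = 1 OR 0 = 1
y5 = b XOR d = 1 XOR 1 = 0
y6 = c NOR b = 1 NOR 1 = 0
y7 = y2 AND e = 1 AND 1 = 1
y8 = y6 OR y3 = 0 OR 0 = 0
y9 = y8 XNOR y7 = 0 XNOR 1 = 0
y10 = y8 NOR y4 = 0 NOR 1 = 0
y13 = NOT y8 = NOT 0 = 1
y14 = y9 NOR y13 = 0 NOR 1 = 0

y5 = 0  y10 = 0  y14 = 0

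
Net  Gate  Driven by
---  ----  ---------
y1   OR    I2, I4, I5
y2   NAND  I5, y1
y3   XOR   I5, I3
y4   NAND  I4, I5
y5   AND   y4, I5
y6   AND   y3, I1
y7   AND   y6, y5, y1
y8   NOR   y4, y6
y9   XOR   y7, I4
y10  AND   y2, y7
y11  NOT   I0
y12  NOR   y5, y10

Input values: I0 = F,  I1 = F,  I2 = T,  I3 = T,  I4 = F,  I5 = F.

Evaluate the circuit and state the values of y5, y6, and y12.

y5 = F; y6 = F; y12 = T

y1 = I2 OR I4 OR I5 = T OR F OR F = T
y2 = I5 NAND y1 = F NAND T = T
y3 = I5 XOR I3 = F XOR T = T
y4 = I4 NAND I5 = F NAND F = T
y5 = y4 AND I5 = T AND F = F
y6 = y3 AND I1 = T AND F = F
y7 = y6 AND y5 AND y1 = F AND F AND T = F
y10 = y2 AND y7 = T AND F = F
y12 = y5 NOR y10 = F NOR F = T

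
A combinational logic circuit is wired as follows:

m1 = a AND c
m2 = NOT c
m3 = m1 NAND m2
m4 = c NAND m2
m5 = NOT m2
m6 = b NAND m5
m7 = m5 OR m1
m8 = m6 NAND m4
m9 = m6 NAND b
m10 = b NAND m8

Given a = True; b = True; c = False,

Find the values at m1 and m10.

m1 = a AND c = True AND False = False
m2 = NOT c = NOT False = True
m4 = c NAND m2 = False NAND True = True
m5 = NOT m2 = NOT True = False
m6 = b NAND m5 = True NAND False = True
m8 = m6 NAND m4 = True NAND True = False
m10 = b NAND m8 = True NAND False = True

m1 = False  m10 = True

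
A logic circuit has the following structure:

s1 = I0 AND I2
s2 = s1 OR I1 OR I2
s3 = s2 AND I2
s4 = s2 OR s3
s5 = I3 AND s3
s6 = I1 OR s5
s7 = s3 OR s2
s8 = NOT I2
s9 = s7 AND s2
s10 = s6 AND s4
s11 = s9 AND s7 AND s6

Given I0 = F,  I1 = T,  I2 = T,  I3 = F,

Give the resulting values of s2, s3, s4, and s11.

s2 = T  s3 = T  s4 = T  s11 = T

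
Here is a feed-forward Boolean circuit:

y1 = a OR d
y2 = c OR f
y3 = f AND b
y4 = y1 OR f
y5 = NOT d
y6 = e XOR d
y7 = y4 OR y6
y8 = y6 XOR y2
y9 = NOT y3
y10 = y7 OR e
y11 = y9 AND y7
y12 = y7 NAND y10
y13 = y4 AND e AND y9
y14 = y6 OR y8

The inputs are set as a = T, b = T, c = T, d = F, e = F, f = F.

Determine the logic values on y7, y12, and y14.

y7 = T  y12 = F  y14 = T

y1 = a OR d = T OR F = T
y2 = c OR f = T OR F = T
y4 = y1 OR f = T OR F = T
y6 = e XOR d = F XOR F = F
y7 = y4 OR y6 = T OR F = T
y8 = y6 XOR y2 = F XOR T = T
y10 = y7 OR e = T OR F = T
y12 = y7 NAND y10 = T NAND T = F
y14 = y6 OR y8 = F OR T = T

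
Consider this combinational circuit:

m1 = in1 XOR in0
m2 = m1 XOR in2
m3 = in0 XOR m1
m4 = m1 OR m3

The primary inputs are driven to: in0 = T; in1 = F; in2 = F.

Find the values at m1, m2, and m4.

m1 = in1 XOR in0 = F XOR T = T
m2 = m1 XOR in2 = T XOR F = T
m3 = in0 XOR m1 = T XOR T = F
m4 = m1 OR m3 = T OR F = T

m1 = T, m2 = T, m4 = T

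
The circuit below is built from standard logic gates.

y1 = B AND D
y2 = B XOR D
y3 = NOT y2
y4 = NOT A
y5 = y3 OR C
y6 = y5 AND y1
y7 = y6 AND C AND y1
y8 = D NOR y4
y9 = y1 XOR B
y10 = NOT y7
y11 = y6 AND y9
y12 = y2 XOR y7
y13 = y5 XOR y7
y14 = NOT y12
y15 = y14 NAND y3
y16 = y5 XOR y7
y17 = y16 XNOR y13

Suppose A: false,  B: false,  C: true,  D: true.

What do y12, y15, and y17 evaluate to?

y12 = true  y15 = true  y17 = true

y1 = B AND D = false AND true = false
y2 = B XOR D = false XOR true = true
y3 = NOT y2 = NOT true = false
y5 = y3 OR C = false OR true = true
y6 = y5 AND y1 = true AND false = false
y7 = y6 AND C AND y1 = false AND true AND false = false
y12 = y2 XOR y7 = true XOR false = true
y13 = y5 XOR y7 = true XOR false = true
y14 = NOT y12 = NOT true = false
y15 = y14 NAND y3 = false NAND false = true
y16 = y5 XOR y7 = true XOR false = true
y17 = y16 XNOR y13 = true XNOR true = true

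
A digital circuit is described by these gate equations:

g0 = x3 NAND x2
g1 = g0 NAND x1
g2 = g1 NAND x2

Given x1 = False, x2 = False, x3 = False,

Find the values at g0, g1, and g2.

g0 = True, g1 = True, g2 = True

g0 = x3 NAND x2 = False NAND False = True
g1 = g0 NAND x1 = True NAND False = True
g2 = g1 NAND x2 = True NAND False = True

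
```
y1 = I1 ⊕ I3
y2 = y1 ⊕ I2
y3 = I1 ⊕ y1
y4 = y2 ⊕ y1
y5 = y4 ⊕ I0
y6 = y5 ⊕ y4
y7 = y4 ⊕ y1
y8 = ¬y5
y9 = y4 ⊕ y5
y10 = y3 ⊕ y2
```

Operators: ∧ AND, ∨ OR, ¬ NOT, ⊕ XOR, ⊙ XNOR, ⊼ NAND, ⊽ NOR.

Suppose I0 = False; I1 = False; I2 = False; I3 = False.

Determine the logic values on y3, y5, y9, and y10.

y1 = I1 XOR I3 = False XOR False = False
y2 = y1 XOR I2 = False XOR False = False
y3 = I1 XOR y1 = False XOR False = False
y4 = y2 XOR y1 = False XOR False = False
y5 = y4 XOR I0 = False XOR False = False
y9 = y4 XOR y5 = False XOR False = False
y10 = y3 XOR y2 = False XOR False = False

y3 = False  y5 = False  y9 = False  y10 = False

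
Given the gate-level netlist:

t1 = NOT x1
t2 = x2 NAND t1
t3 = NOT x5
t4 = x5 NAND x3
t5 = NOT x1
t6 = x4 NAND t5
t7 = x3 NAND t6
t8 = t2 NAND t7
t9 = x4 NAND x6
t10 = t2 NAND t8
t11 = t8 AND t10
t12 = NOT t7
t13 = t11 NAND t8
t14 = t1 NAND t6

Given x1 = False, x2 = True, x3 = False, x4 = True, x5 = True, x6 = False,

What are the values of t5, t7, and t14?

t1 = NOT x1 = NOT False = True
t5 = NOT x1 = NOT False = True
t6 = x4 NAND t5 = True NAND True = False
t7 = x3 NAND t6 = False NAND False = True
t14 = t1 NAND t6 = True NAND False = True

t5 = True  t7 = True  t14 = True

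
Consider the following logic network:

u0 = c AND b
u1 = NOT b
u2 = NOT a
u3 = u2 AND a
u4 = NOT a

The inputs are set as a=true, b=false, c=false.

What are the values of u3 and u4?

u3 = false; u4 = false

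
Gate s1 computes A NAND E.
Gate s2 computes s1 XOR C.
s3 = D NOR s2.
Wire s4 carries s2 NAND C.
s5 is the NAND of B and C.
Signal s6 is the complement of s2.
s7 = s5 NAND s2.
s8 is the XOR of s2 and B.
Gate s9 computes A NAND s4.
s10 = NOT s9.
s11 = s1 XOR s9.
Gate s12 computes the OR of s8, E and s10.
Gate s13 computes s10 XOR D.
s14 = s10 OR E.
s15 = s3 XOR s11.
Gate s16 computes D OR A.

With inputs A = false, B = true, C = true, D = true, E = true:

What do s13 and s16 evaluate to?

s1 = A NAND E = false NAND true = true
s2 = s1 XOR C = true XOR true = false
s4 = s2 NAND C = false NAND true = true
s9 = A NAND s4 = false NAND true = true
s10 = NOT s9 = NOT true = false
s13 = s10 XOR D = false XOR true = true
s16 = D OR A = true OR false = true

s13 = true  s16 = true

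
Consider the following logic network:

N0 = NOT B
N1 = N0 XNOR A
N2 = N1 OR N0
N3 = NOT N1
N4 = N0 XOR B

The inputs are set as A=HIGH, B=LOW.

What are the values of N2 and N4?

N2 = HIGH, N4 = HIGH

N0 = NOT B = NOT LOW = HIGH
N1 = N0 XNOR A = HIGH XNOR HIGH = HIGH
N2 = N1 OR N0 = HIGH OR HIGH = HIGH
N4 = N0 XOR B = HIGH XOR LOW = HIGH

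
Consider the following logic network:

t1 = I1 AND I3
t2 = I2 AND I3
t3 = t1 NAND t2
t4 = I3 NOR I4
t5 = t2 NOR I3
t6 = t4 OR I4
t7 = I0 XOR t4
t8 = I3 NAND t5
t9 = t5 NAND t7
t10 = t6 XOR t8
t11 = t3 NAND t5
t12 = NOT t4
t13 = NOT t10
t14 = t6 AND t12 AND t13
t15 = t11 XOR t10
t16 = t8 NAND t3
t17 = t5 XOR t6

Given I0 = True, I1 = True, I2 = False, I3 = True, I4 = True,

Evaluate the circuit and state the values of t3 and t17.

t3 = True, t17 = True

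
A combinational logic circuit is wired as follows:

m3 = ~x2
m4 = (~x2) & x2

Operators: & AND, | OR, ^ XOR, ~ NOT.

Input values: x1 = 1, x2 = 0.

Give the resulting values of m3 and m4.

m3 = 1; m4 = 0

m3 = ~0 = 1
m4 = (~0) & 0 = 0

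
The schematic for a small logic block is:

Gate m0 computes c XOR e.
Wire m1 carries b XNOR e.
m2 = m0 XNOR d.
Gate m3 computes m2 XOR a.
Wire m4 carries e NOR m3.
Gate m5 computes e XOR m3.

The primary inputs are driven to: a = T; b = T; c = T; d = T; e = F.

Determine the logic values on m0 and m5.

m0 = T; m5 = F

m0 = c XOR e = T XOR F = T
m2 = m0 XNOR d = T XNOR T = T
m3 = m2 XOR a = T XOR T = F
m5 = e XOR m3 = F XOR F = F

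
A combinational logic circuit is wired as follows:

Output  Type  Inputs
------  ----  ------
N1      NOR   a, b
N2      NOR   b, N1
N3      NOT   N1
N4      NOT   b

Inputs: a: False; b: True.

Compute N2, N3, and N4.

N2 = False, N3 = True, N4 = False

N1 = a NOR b = False NOR True = False
N2 = b NOR N1 = True NOR False = False
N3 = NOT N1 = NOT False = True
N4 = NOT b = NOT True = False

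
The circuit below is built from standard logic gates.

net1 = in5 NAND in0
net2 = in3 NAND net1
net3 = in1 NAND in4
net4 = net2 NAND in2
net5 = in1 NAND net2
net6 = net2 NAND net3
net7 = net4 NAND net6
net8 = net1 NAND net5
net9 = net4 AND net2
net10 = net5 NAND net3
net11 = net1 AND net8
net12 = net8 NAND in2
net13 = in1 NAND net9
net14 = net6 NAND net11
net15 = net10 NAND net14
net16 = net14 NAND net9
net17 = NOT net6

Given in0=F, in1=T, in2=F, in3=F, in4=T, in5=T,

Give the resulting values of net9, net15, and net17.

net1 = in5 NAND in0 = T NAND F = T
net2 = in3 NAND net1 = F NAND T = T
net3 = in1 NAND in4 = T NAND T = F
net4 = net2 NAND in2 = T NAND F = T
net5 = in1 NAND net2 = T NAND T = F
net6 = net2 NAND net3 = T NAND F = T
net8 = net1 NAND net5 = T NAND F = T
net9 = net4 AND net2 = T AND T = T
net10 = net5 NAND net3 = F NAND F = T
net11 = net1 AND net8 = T AND T = T
net14 = net6 NAND net11 = T NAND T = F
net15 = net10 NAND net14 = T NAND F = T
net17 = NOT net6 = NOT T = F

net9 = T  net15 = T  net17 = F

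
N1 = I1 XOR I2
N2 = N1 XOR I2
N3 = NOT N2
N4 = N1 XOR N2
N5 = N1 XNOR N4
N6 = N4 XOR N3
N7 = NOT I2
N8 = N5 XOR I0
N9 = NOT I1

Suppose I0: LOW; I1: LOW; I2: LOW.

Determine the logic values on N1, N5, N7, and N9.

N1 = LOW, N5 = HIGH, N7 = HIGH, N9 = HIGH

N1 = I1 XOR I2 = LOW XOR LOW = LOW
N2 = N1 XOR I2 = LOW XOR LOW = LOW
N4 = N1 XOR N2 = LOW XOR LOW = LOW
N5 = N1 XNOR N4 = LOW XNOR LOW = HIGH
N7 = NOT I2 = NOT LOW = HIGH
N9 = NOT I1 = NOT LOW = HIGH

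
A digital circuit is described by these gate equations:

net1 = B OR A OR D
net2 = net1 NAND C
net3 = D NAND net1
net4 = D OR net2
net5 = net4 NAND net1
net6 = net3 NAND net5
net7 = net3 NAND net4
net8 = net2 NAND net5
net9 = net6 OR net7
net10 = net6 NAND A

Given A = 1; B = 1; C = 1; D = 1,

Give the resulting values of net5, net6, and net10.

net5 = 0, net6 = 1, net10 = 0

net1 = B OR A OR D = 1 OR 1 OR 1 = 1
net2 = net1 NAND C = 1 NAND 1 = 0
net3 = D NAND net1 = 1 NAND 1 = 0
net4 = D OR net2 = 1 OR 0 = 1
net5 = net4 NAND net1 = 1 NAND 1 = 0
net6 = net3 NAND net5 = 0 NAND 0 = 1
net10 = net6 NAND A = 1 NAND 1 = 0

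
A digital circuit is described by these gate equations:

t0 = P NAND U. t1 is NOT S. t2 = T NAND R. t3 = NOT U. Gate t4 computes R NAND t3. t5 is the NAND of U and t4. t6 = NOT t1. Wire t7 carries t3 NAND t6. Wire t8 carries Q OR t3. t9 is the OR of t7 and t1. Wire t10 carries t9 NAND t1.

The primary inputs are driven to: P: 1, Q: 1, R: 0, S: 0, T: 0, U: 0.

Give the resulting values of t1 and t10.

t1 = 1  t10 = 0

t1 = NOT S = NOT 0 = 1
t3 = NOT U = NOT 0 = 1
t6 = NOT t1 = NOT 1 = 0
t7 = t3 NAND t6 = 1 NAND 0 = 1
t9 = t7 OR t1 = 1 OR 1 = 1
t10 = t9 NAND t1 = 1 NAND 1 = 0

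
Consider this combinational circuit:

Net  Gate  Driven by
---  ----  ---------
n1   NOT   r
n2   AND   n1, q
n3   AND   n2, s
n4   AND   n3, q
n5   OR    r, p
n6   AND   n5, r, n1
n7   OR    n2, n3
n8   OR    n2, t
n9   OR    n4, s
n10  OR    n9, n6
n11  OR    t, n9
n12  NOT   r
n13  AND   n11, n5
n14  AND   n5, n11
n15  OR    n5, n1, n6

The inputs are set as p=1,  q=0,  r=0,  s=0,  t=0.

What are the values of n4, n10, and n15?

n4 = 0; n10 = 0; n15 = 1

n1 = NOT r = NOT 0 = 1
n2 = n1 AND q = 1 AND 0 = 0
n3 = n2 AND s = 0 AND 0 = 0
n4 = n3 AND q = 0 AND 0 = 0
n5 = r OR p = 0 OR 1 = 1
n6 = n5 AND r AND n1 = 1 AND 0 AND 1 = 0
n9 = n4 OR s = 0 OR 0 = 0
n10 = n9 OR n6 = 0 OR 0 = 0
n15 = n5 OR n1 OR n6 = 1 OR 1 OR 0 = 1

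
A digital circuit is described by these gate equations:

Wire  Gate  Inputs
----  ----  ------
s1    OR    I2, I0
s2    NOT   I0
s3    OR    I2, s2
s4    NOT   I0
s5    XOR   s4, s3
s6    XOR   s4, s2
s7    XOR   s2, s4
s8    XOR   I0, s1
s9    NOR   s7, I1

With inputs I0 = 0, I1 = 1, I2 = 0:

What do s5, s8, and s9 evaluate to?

s5 = 0  s8 = 0  s9 = 0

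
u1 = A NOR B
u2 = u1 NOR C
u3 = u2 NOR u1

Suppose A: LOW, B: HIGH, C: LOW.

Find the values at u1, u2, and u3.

u1 = A NOR B = LOW NOR HIGH = LOW
u2 = u1 NOR C = LOW NOR LOW = HIGH
u3 = u2 NOR u1 = HIGH NOR LOW = LOW

u1 = LOW, u2 = HIGH, u3 = LOW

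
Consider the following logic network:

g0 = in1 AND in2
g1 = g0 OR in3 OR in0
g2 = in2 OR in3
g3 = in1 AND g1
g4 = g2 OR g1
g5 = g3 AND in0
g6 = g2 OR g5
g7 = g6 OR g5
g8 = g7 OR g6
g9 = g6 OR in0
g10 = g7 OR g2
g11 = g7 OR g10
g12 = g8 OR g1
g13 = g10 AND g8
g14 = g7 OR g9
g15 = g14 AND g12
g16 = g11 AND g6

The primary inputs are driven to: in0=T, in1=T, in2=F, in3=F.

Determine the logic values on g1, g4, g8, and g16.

g0 = in1 AND in2 = T AND F = F
g1 = g0 OR in3 OR in0 = F OR F OR T = T
g2 = in2 OR in3 = F OR F = F
g3 = in1 AND g1 = T AND T = T
g4 = g2 OR g1 = F OR T = T
g5 = g3 AND in0 = T AND T = T
g6 = g2 OR g5 = F OR T = T
g7 = g6 OR g5 = T OR T = T
g8 = g7 OR g6 = T OR T = T
g10 = g7 OR g2 = T OR F = T
g11 = g7 OR g10 = T OR T = T
g16 = g11 AND g6 = T AND T = T

g1 = T; g4 = T; g8 = T; g16 = T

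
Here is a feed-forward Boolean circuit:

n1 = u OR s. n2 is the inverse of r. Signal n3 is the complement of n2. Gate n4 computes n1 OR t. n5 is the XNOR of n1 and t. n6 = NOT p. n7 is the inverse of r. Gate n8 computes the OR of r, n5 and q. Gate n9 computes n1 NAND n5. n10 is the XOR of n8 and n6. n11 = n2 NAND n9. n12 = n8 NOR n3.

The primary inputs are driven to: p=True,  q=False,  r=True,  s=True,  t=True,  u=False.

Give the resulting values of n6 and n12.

n6 = False  n12 = False

n1 = u OR s = False OR True = True
n2 = NOT r = NOT True = False
n3 = NOT n2 = NOT False = True
n5 = n1 XNOR t = True XNOR True = True
n6 = NOT p = NOT True = False
n8 = r OR n5 OR q = True OR True OR False = True
n12 = n8 NOR n3 = True NOR True = False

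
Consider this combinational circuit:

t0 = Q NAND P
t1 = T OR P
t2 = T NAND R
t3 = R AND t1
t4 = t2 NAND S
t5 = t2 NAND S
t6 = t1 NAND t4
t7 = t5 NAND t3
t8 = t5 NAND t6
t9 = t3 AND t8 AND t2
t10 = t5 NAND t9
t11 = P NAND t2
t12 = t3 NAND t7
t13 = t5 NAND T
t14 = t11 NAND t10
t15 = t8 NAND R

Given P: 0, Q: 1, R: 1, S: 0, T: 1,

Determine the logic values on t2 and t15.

t2 = 0, t15 = 0

t1 = T OR P = 1 OR 0 = 1
t2 = T NAND R = 1 NAND 1 = 0
t4 = t2 NAND S = 0 NAND 0 = 1
t5 = t2 NAND S = 0 NAND 0 = 1
t6 = t1 NAND t4 = 1 NAND 1 = 0
t8 = t5 NAND t6 = 1 NAND 0 = 1
t15 = t8 NAND R = 1 NAND 1 = 0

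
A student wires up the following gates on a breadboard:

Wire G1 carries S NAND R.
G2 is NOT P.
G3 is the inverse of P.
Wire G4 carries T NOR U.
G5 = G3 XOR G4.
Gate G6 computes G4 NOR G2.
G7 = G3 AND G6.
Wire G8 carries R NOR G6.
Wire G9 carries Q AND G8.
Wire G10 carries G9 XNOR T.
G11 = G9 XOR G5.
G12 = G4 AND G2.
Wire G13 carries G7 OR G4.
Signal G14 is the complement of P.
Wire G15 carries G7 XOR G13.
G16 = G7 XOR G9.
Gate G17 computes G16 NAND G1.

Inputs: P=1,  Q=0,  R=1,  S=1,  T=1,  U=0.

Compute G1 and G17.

G1 = 0, G17 = 1

G1 = S NAND R = 1 NAND 1 = 0
G2 = NOT P = NOT 1 = 0
G3 = NOT P = NOT 1 = 0
G4 = T NOR U = 1 NOR 0 = 0
G6 = G4 NOR G2 = 0 NOR 0 = 1
G7 = G3 AND G6 = 0 AND 1 = 0
G8 = R NOR G6 = 1 NOR 1 = 0
G9 = Q AND G8 = 0 AND 0 = 0
G16 = G7 XOR G9 = 0 XOR 0 = 0
G17 = G16 NAND G1 = 0 NAND 0 = 1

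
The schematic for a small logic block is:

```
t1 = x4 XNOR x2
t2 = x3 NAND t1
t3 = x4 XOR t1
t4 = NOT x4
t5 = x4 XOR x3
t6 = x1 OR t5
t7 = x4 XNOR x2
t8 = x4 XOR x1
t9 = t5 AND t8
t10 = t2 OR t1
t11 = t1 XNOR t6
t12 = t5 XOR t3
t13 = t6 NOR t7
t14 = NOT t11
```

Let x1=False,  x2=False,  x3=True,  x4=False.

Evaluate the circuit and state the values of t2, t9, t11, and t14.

t2 = False, t9 = False, t11 = True, t14 = False

t1 = x4 XNOR x2 = False XNOR False = True
t2 = x3 NAND t1 = True NAND True = False
t5 = x4 XOR x3 = False XOR True = True
t6 = x1 OR t5 = False OR True = True
t8 = x4 XOR x1 = False XOR False = False
t9 = t5 AND t8 = True AND False = False
t11 = t1 XNOR t6 = True XNOR True = True
t14 = NOT t11 = NOT True = False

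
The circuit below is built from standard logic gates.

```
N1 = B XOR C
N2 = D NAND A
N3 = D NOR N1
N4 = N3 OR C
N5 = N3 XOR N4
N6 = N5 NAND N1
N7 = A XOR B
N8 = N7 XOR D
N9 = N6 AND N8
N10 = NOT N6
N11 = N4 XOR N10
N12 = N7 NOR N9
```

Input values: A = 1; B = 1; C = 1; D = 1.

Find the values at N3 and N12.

N3 = 0; N12 = 0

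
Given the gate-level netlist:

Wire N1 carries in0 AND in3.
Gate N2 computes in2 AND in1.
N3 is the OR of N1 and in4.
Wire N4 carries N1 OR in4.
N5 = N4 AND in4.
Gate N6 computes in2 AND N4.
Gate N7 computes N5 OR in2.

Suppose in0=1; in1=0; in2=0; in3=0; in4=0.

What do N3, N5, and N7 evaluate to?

N1 = in0 AND in3 = 1 AND 0 = 0
N3 = N1 OR in4 = 0 OR 0 = 0
N4 = N1 OR in4 = 0 OR 0 = 0
N5 = N4 AND in4 = 0 AND 0 = 0
N7 = N5 OR in2 = 0 OR 0 = 0

N3 = 0  N5 = 0  N7 = 0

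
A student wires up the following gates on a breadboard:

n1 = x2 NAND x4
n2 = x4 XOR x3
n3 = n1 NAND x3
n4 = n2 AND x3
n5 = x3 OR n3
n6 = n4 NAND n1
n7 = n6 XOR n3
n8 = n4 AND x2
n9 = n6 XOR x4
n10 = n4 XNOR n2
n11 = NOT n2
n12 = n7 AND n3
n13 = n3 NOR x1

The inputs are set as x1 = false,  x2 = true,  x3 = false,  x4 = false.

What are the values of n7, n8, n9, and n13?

n1 = x2 NAND x4 = true NAND false = true
n2 = x4 XOR x3 = false XOR false = false
n3 = n1 NAND x3 = true NAND false = true
n4 = n2 AND x3 = false AND false = false
n6 = n4 NAND n1 = false NAND true = true
n7 = n6 XOR n3 = true XOR true = false
n8 = n4 AND x2 = false AND true = false
n9 = n6 XOR x4 = true XOR false = true
n13 = n3 NOR x1 = true NOR false = false

n7 = false  n8 = false  n9 = true  n13 = false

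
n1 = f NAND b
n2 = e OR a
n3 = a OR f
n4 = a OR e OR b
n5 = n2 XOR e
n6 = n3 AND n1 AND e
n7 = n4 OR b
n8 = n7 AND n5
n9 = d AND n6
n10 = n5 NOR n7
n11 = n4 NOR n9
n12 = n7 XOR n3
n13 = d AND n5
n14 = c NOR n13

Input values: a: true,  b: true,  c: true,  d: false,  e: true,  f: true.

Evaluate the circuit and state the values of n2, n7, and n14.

n2 = e OR a = true OR true = true
n4 = a OR e OR b = true OR true OR true = true
n5 = n2 XOR e = true XOR true = false
n7 = n4 OR b = true OR true = true
n13 = d AND n5 = false AND false = false
n14 = c NOR n13 = true NOR false = false

n2 = true, n7 = true, n14 = false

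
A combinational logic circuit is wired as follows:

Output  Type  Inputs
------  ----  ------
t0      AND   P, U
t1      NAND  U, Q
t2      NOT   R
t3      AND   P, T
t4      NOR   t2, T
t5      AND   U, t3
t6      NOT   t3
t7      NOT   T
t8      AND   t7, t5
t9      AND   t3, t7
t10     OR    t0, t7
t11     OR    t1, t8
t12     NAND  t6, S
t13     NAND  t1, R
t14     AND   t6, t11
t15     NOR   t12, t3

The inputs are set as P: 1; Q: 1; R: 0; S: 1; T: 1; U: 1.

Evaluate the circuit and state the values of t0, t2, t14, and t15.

t0 = P AND U = 1 AND 1 = 1
t1 = U NAND Q = 1 NAND 1 = 0
t2 = NOT R = NOT 0 = 1
t3 = P AND T = 1 AND 1 = 1
t5 = U AND t3 = 1 AND 1 = 1
t6 = NOT t3 = NOT 1 = 0
t7 = NOT T = NOT 1 = 0
t8 = t7 AND t5 = 0 AND 1 = 0
t11 = t1 OR t8 = 0 OR 0 = 0
t12 = t6 NAND S = 0 NAND 1 = 1
t14 = t6 AND t11 = 0 AND 0 = 0
t15 = t12 NOR t3 = 1 NOR 1 = 0

t0 = 1, t2 = 1, t14 = 0, t15 = 0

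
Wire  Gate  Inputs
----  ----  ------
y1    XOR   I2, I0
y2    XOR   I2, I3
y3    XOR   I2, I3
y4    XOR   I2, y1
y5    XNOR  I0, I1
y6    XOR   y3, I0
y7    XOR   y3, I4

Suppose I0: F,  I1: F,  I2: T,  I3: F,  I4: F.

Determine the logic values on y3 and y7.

y3 = T; y7 = T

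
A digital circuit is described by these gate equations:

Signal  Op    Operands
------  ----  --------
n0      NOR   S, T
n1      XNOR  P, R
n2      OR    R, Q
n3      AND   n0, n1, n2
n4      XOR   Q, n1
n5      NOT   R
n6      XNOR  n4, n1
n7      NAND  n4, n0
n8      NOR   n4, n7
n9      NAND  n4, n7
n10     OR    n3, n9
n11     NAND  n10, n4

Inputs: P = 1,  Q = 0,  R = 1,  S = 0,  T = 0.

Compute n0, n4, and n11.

n0 = 1, n4 = 1, n11 = 0

n0 = S NOR T = 0 NOR 0 = 1
n1 = P XNOR R = 1 XNOR 1 = 1
n2 = R OR Q = 1 OR 0 = 1
n3 = n0 AND n1 AND n2 = 1 AND 1 AND 1 = 1
n4 = Q XOR n1 = 0 XOR 1 = 1
n7 = n4 NAND n0 = 1 NAND 1 = 0
n9 = n4 NAND n7 = 1 NAND 0 = 1
n10 = n3 OR n9 = 1 OR 1 = 1
n11 = n10 NAND n4 = 1 NAND 1 = 0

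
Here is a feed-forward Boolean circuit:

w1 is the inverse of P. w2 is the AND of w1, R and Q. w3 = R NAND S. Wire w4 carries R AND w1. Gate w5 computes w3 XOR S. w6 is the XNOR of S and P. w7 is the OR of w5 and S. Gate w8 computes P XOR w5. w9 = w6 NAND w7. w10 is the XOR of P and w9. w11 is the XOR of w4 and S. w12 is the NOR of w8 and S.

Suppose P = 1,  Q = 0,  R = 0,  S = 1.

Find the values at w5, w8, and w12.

w3 = R NAND S = 0 NAND 1 = 1
w5 = w3 XOR S = 1 XOR 1 = 0
w8 = P XOR w5 = 1 XOR 0 = 1
w12 = w8 NOR S = 1 NOR 1 = 0

w5 = 0, w8 = 1, w12 = 0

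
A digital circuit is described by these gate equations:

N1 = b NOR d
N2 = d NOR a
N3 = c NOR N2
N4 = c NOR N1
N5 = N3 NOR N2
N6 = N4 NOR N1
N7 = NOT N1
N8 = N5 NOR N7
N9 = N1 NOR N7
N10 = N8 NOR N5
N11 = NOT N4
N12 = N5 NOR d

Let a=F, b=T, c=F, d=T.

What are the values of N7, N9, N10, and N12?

N1 = b NOR d = T NOR T = F
N2 = d NOR a = T NOR F = F
N3 = c NOR N2 = F NOR F = T
N5 = N3 NOR N2 = T NOR F = F
N7 = NOT N1 = NOT F = T
N8 = N5 NOR N7 = F NOR T = F
N9 = N1 NOR N7 = F NOR T = F
N10 = N8 NOR N5 = F NOR F = T
N12 = N5 NOR d = F NOR T = F

N7 = T  N9 = F  N10 = T  N12 = F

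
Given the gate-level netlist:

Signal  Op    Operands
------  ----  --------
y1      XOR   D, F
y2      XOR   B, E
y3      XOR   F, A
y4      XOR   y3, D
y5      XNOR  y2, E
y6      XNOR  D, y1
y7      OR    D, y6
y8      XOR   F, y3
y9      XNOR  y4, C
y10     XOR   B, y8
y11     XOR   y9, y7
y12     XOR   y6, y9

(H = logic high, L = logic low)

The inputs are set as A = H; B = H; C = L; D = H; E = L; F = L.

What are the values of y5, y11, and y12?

y1 = D XOR F = H XOR L = H
y2 = B XOR E = H XOR L = H
y3 = F XOR A = L XOR H = H
y4 = y3 XOR D = H XOR H = L
y5 = y2 XNOR E = H XNOR L = L
y6 = D XNOR y1 = H XNOR H = H
y7 = D OR y6 = H OR H = H
y9 = y4 XNOR C = L XNOR L = H
y11 = y9 XOR y7 = H XOR H = L
y12 = y6 XOR y9 = H XOR H = L

y5 = L  y11 = L  y12 = L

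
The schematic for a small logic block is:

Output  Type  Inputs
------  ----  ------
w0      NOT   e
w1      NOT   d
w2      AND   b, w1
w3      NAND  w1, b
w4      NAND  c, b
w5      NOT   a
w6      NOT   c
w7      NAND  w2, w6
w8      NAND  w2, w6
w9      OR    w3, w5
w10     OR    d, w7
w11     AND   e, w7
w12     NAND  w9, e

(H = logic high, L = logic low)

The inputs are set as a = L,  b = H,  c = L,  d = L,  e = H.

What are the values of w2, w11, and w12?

w1 = NOT d = NOT L = H
w2 = b AND w1 = H AND H = H
w3 = w1 NAND b = H NAND H = L
w5 = NOT a = NOT L = H
w6 = NOT c = NOT L = H
w7 = w2 NAND w6 = H NAND H = L
w9 = w3 OR w5 = L OR H = H
w11 = e AND w7 = H AND L = L
w12 = w9 NAND e = H NAND H = L

w2 = H, w11 = L, w12 = L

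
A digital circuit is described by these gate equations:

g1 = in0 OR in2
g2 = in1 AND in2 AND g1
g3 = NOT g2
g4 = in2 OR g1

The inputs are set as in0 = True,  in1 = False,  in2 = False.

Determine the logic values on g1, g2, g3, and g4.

g1 = True  g2 = False  g3 = True  g4 = True

g1 = in0 OR in2 = True OR False = True
g2 = in1 AND in2 AND g1 = False AND False AND True = False
g3 = NOT g2 = NOT False = True
g4 = in2 OR g1 = False OR True = True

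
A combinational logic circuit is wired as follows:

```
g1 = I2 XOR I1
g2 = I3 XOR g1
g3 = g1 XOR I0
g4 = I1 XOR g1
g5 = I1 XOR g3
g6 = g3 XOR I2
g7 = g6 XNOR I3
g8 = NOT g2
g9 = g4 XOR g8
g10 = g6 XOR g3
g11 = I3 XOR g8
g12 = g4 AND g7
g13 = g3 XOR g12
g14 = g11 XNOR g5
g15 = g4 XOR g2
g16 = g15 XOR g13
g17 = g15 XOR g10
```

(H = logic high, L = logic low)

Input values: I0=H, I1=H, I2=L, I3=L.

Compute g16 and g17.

g1 = I2 XOR I1 = L XOR H = H
g2 = I3 XOR g1 = L XOR H = H
g3 = g1 XOR I0 = H XOR H = L
g4 = I1 XOR g1 = H XOR H = L
g6 = g3 XOR I2 = L XOR L = L
g7 = g6 XNOR I3 = L XNOR L = H
g10 = g6 XOR g3 = L XOR L = L
g12 = g4 AND g7 = L AND H = L
g13 = g3 XOR g12 = L XOR L = L
g15 = g4 XOR g2 = L XOR H = H
g16 = g15 XOR g13 = H XOR L = H
g17 = g15 XOR g10 = H XOR L = H

g16 = H, g17 = H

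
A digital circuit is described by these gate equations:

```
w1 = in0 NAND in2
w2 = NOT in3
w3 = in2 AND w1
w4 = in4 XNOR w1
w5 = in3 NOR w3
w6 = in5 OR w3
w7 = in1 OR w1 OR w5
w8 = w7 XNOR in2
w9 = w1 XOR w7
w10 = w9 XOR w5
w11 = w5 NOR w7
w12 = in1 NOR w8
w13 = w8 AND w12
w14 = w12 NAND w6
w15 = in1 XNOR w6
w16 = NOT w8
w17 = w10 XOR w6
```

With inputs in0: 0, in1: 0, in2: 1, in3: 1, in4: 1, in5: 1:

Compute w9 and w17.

w9 = 0; w17 = 1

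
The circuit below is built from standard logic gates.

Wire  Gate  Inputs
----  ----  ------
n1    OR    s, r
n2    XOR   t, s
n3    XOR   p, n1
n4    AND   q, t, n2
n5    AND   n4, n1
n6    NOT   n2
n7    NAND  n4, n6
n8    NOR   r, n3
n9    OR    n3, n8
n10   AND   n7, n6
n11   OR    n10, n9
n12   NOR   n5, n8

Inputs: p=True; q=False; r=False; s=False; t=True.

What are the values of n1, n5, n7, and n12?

n1 = s OR r = False OR False = False
n2 = t XOR s = True XOR False = True
n3 = p XOR n1 = True XOR False = True
n4 = q AND t AND n2 = False AND True AND True = False
n5 = n4 AND n1 = False AND False = False
n6 = NOT n2 = NOT True = False
n7 = n4 NAND n6 = False NAND False = True
n8 = r NOR n3 = False NOR True = False
n12 = n5 NOR n8 = False NOR False = True

n1 = False, n5 = False, n7 = True, n12 = True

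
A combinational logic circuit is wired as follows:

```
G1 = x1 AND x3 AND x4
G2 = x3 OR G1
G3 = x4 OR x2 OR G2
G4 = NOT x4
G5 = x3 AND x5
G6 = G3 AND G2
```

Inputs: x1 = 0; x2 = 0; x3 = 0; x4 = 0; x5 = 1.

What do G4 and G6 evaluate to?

G1 = x1 AND x3 AND x4 = 0 AND 0 AND 0 = 0
G2 = x3 OR G1 = 0 OR 0 = 0
G3 = x4 OR x2 OR G2 = 0 OR 0 OR 0 = 0
G4 = NOT x4 = NOT 0 = 1
G6 = G3 AND G2 = 0 AND 0 = 0

G4 = 1, G6 = 0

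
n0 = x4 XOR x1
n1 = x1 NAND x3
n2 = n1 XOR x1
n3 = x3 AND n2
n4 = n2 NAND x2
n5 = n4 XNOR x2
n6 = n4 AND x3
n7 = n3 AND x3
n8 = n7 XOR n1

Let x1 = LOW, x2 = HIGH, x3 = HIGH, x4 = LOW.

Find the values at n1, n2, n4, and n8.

n1 = HIGH, n2 = HIGH, n4 = LOW, n8 = LOW

n1 = x1 NAND x3 = LOW NAND HIGH = HIGH
n2 = n1 XOR x1 = HIGH XOR LOW = HIGH
n3 = x3 AND n2 = HIGH AND HIGH = HIGH
n4 = n2 NAND x2 = HIGH NAND HIGH = LOW
n7 = n3 AND x3 = HIGH AND HIGH = HIGH
n8 = n7 XOR n1 = HIGH XOR HIGH = LOW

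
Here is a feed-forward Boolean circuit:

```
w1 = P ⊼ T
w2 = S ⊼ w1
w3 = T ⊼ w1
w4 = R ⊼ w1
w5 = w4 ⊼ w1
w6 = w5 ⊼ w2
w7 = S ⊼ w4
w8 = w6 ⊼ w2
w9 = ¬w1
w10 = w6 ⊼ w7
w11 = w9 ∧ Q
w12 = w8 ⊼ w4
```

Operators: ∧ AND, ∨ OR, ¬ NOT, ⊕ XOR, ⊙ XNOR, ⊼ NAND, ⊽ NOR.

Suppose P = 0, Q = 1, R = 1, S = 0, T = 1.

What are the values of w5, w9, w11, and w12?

w5 = 1  w9 = 0  w11 = 0  w12 = 1

w1 = P NAND T = 0 NAND 1 = 1
w2 = S NAND w1 = 0 NAND 1 = 1
w4 = R NAND w1 = 1 NAND 1 = 0
w5 = w4 NAND w1 = 0 NAND 1 = 1
w6 = w5 NAND w2 = 1 NAND 1 = 0
w8 = w6 NAND w2 = 0 NAND 1 = 1
w9 = NOT w1 = NOT 1 = 0
w11 = w9 AND Q = 0 AND 1 = 0
w12 = w8 NAND w4 = 1 NAND 0 = 1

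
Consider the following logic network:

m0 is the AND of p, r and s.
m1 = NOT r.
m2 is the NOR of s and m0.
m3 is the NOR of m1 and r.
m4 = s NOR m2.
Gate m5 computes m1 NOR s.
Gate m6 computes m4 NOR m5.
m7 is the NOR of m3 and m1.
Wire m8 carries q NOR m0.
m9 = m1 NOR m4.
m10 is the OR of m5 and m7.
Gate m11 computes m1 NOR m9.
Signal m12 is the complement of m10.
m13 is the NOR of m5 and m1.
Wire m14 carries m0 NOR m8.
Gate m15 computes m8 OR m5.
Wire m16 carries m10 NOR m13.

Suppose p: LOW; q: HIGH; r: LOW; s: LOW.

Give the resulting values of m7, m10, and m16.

m7 = LOW, m10 = LOW, m16 = HIGH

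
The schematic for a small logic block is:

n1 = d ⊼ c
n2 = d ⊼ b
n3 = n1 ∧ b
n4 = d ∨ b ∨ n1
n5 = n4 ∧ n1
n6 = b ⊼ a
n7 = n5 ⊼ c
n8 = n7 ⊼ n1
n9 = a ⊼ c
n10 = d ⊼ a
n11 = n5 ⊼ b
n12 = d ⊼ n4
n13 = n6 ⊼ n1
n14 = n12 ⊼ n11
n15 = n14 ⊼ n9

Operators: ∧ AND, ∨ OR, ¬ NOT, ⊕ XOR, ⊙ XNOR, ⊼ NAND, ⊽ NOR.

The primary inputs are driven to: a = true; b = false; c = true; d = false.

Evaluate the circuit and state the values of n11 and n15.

n1 = d NAND c = false NAND true = true
n4 = d OR b OR n1 = false OR false OR true = true
n5 = n4 AND n1 = true AND true = true
n9 = a NAND c = true NAND true = false
n11 = n5 NAND b = true NAND false = true
n12 = d NAND n4 = false NAND true = true
n14 = n12 NAND n11 = true NAND true = false
n15 = n14 NAND n9 = false NAND false = true

n11 = true  n15 = true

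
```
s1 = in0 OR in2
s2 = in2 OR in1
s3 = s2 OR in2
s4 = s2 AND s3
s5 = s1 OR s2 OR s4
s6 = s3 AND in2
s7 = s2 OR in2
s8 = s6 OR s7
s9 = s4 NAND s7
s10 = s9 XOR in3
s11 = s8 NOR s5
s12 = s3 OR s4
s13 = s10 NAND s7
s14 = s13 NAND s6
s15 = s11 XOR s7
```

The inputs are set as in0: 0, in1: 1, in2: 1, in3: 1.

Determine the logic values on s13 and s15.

s13 = 0, s15 = 1

s1 = in0 OR in2 = 0 OR 1 = 1
s2 = in2 OR in1 = 1 OR 1 = 1
s3 = s2 OR in2 = 1 OR 1 = 1
s4 = s2 AND s3 = 1 AND 1 = 1
s5 = s1 OR s2 OR s4 = 1 OR 1 OR 1 = 1
s6 = s3 AND in2 = 1 AND 1 = 1
s7 = s2 OR in2 = 1 OR 1 = 1
s8 = s6 OR s7 = 1 OR 1 = 1
s9 = s4 NAND s7 = 1 NAND 1 = 0
s10 = s9 XOR in3 = 0 XOR 1 = 1
s11 = s8 NOR s5 = 1 NOR 1 = 0
s13 = s10 NAND s7 = 1 NAND 1 = 0
s15 = s11 XOR s7 = 0 XOR 1 = 1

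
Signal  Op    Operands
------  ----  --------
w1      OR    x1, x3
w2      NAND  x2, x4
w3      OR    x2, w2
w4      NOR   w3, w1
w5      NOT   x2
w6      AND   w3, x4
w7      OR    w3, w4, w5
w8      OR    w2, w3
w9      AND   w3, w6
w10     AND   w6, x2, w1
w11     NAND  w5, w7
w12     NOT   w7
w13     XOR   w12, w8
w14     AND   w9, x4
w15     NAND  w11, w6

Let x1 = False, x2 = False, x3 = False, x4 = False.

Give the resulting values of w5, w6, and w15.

w5 = True; w6 = False; w15 = True

w1 = x1 OR x3 = False OR False = False
w2 = x2 NAND x4 = False NAND False = True
w3 = x2 OR w2 = False OR True = True
w4 = w3 NOR w1 = True NOR False = False
w5 = NOT x2 = NOT False = True
w6 = w3 AND x4 = True AND False = False
w7 = w3 OR w4 OR w5 = True OR False OR True = True
w11 = w5 NAND w7 = True NAND True = False
w15 = w11 NAND w6 = False NAND False = True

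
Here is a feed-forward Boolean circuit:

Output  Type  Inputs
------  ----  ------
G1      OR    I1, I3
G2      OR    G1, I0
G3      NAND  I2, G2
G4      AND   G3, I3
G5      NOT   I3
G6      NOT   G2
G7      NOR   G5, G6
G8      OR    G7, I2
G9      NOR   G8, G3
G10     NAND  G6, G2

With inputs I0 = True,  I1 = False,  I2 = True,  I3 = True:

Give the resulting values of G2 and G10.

G2 = True; G10 = True

G1 = I1 OR I3 = False OR True = True
G2 = G1 OR I0 = True OR True = True
G6 = NOT G2 = NOT True = False
G10 = G6 NAND G2 = False NAND True = True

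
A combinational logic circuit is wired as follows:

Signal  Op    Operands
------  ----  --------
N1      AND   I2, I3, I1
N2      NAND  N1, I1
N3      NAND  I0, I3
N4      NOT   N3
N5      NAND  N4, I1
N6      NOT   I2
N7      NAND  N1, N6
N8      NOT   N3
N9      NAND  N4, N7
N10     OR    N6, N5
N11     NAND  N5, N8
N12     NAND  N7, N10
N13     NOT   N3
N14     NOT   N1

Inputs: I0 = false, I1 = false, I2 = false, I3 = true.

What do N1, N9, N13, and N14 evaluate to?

N1 = false; N9 = true; N13 = false; N14 = true

N1 = I2 AND I3 AND I1 = false AND true AND false = false
N3 = I0 NAND I3 = false NAND true = true
N4 = NOT N3 = NOT true = false
N6 = NOT I2 = NOT false = true
N7 = N1 NAND N6 = false NAND true = true
N9 = N4 NAND N7 = false NAND true = true
N13 = NOT N3 = NOT true = false
N14 = NOT N1 = NOT false = true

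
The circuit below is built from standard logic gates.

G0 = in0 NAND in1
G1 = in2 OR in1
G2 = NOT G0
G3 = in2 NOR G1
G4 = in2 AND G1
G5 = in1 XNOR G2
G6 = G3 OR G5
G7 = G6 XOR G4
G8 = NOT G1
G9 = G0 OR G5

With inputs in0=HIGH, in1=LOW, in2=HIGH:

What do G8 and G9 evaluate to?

G0 = in0 NAND in1 = HIGH NAND LOW = HIGH
G1 = in2 OR in1 = HIGH OR LOW = HIGH
G2 = NOT G0 = NOT HIGH = LOW
G5 = in1 XNOR G2 = LOW XNOR LOW = HIGH
G8 = NOT G1 = NOT HIGH = LOW
G9 = G0 OR G5 = HIGH OR HIGH = HIGH

G8 = LOW, G9 = HIGH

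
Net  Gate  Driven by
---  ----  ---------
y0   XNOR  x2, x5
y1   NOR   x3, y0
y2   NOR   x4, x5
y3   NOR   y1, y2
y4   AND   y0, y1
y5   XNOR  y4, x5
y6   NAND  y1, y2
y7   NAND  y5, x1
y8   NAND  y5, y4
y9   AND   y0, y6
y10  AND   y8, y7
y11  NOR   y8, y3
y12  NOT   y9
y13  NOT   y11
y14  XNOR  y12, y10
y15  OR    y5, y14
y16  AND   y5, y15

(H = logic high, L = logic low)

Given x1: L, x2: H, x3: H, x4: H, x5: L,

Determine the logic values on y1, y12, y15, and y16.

y1 = L, y12 = H, y15 = H, y16 = H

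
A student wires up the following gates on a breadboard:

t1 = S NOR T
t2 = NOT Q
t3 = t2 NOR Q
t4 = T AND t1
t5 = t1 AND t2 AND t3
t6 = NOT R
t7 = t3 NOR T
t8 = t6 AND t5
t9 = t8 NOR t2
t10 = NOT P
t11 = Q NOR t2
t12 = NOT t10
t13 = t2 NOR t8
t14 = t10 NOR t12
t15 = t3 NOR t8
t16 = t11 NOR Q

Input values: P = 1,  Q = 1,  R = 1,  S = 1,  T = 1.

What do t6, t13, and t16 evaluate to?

t6 = 0, t13 = 1, t16 = 0

t1 = S NOR T = 1 NOR 1 = 0
t2 = NOT Q = NOT 1 = 0
t3 = t2 NOR Q = 0 NOR 1 = 0
t5 = t1 AND t2 AND t3 = 0 AND 0 AND 0 = 0
t6 = NOT R = NOT 1 = 0
t8 = t6 AND t5 = 0 AND 0 = 0
t11 = Q NOR t2 = 1 NOR 0 = 0
t13 = t2 NOR t8 = 0 NOR 0 = 1
t16 = t11 NOR Q = 0 NOR 1 = 0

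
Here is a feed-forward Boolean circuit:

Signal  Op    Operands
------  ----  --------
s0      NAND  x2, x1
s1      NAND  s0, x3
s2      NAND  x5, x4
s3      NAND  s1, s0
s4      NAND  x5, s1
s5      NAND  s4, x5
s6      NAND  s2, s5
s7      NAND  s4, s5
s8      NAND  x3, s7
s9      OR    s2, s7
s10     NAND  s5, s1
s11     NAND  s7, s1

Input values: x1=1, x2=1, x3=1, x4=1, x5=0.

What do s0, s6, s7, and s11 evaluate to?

s0 = 0, s6 = 0, s7 = 0, s11 = 1

s0 = x2 NAND x1 = 1 NAND 1 = 0
s1 = s0 NAND x3 = 0 NAND 1 = 1
s2 = x5 NAND x4 = 0 NAND 1 = 1
s4 = x5 NAND s1 = 0 NAND 1 = 1
s5 = s4 NAND x5 = 1 NAND 0 = 1
s6 = s2 NAND s5 = 1 NAND 1 = 0
s7 = s4 NAND s5 = 1 NAND 1 = 0
s11 = s7 NAND s1 = 0 NAND 1 = 1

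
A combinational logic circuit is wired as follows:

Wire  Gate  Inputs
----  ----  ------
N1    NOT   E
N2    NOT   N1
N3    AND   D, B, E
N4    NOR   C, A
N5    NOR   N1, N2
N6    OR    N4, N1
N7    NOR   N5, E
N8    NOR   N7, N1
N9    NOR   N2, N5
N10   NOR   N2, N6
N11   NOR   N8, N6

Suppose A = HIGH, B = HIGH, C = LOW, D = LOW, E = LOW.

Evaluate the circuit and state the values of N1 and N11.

N1 = HIGH, N11 = LOW

N1 = NOT E = NOT LOW = HIGH
N2 = NOT N1 = NOT HIGH = LOW
N4 = C NOR A = LOW NOR HIGH = LOW
N5 = N1 NOR N2 = HIGH NOR LOW = LOW
N6 = N4 OR N1 = LOW OR HIGH = HIGH
N7 = N5 NOR E = LOW NOR LOW = HIGH
N8 = N7 NOR N1 = HIGH NOR HIGH = LOW
N11 = N8 NOR N6 = LOW NOR HIGH = LOW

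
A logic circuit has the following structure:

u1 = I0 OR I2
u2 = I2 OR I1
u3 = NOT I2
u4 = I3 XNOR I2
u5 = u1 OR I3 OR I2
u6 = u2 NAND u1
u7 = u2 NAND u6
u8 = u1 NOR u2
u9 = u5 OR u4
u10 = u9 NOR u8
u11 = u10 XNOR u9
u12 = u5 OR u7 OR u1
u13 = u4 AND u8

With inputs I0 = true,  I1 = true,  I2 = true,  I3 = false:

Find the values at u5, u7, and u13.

u5 = true  u7 = true  u13 = false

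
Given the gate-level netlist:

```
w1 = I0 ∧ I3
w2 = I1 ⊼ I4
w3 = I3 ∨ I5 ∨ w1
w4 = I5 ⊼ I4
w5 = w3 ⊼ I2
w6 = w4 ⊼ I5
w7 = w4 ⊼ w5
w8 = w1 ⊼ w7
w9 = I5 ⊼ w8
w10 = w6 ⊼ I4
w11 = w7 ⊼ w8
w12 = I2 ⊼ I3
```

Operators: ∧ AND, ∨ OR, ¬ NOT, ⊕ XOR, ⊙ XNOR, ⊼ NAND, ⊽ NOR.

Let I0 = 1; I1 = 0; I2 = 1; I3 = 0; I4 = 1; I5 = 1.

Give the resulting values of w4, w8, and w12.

w1 = I0 AND I3 = 1 AND 0 = 0
w3 = I3 OR I5 OR w1 = 0 OR 1 OR 0 = 1
w4 = I5 NAND I4 = 1 NAND 1 = 0
w5 = w3 NAND I2 = 1 NAND 1 = 0
w7 = w4 NAND w5 = 0 NAND 0 = 1
w8 = w1 NAND w7 = 0 NAND 1 = 1
w12 = I2 NAND I3 = 1 NAND 0 = 1

w4 = 0, w8 = 1, w12 = 1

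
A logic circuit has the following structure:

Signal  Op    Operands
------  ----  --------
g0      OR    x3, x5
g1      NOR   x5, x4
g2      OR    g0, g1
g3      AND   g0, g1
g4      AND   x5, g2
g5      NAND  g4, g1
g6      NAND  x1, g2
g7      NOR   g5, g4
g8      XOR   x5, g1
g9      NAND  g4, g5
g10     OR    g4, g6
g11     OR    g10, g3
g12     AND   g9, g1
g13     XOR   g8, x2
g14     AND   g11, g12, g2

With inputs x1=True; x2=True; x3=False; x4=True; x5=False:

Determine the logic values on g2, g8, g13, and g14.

g0 = x3 OR x5 = False OR False = False
g1 = x5 NOR x4 = False NOR True = False
g2 = g0 OR g1 = False OR False = False
g3 = g0 AND g1 = False AND False = False
g4 = x5 AND g2 = False AND False = False
g5 = g4 NAND g1 = False NAND False = True
g6 = x1 NAND g2 = True NAND False = True
g8 = x5 XOR g1 = False XOR False = False
g9 = g4 NAND g5 = False NAND True = True
g10 = g4 OR g6 = False OR True = True
g11 = g10 OR g3 = True OR False = True
g12 = g9 AND g1 = True AND False = False
g13 = g8 XOR x2 = False XOR True = True
g14 = g11 AND g12 AND g2 = True AND False AND False = False

g2 = False, g8 = False, g13 = True, g14 = False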